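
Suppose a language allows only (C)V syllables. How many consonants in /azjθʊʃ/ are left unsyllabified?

3

Under (C)V, the unsyllabifiable consonants are /z/, /j/, /ʃ/ (no codas are permitted; onsets are limited to one consonant).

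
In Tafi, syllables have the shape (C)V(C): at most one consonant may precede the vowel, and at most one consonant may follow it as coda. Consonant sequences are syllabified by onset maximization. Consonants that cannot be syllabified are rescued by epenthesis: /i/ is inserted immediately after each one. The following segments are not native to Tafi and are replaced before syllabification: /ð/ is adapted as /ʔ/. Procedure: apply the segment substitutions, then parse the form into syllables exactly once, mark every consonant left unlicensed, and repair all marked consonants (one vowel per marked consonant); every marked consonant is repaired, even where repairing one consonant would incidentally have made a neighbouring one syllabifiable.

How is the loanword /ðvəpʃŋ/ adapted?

Substitution: /ð/ → /ʔ/, giving /ʔvəpʃŋ/.
The consonants /ʔ/, /ʃ/, /ŋ/ cannot be parsed into a legal (C)V(C) syllable (at most one coda consonant is licensed; onsets are limited to one consonant).
Epenthesis after each stranded consonant: /ʔ/ → /ʔi/, /ʃ/ → /ʃi/, /ŋ/ → /ŋi/.

ʔivəpʃiŋi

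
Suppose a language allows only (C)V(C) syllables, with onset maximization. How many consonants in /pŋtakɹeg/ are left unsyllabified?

2

The consonants /p/, /ŋ/ cannot be parsed into a legal (C)V(C) syllable (at most one coda consonant is licensed; onsets are limited to one consonant).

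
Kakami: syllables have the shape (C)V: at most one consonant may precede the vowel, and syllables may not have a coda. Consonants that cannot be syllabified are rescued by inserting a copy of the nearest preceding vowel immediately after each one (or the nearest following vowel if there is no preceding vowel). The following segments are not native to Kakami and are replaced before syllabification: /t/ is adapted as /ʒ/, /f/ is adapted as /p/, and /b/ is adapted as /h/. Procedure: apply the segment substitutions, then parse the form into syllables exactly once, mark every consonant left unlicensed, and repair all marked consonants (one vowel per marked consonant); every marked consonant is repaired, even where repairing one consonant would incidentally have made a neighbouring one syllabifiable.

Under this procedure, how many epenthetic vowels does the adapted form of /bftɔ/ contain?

2

After substitution the input is /hpʒɔ/.
The unsyllabifiable consonants are /h/, /p/; each receives one epenthetic vowel.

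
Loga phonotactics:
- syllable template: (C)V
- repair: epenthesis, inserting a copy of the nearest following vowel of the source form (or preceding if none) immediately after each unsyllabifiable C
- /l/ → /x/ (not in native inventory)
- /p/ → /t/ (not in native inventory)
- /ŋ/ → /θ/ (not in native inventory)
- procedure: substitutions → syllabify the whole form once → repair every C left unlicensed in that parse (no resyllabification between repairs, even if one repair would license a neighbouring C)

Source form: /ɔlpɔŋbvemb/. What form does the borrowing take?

ɔxɔtɔθebevemebe

Substitution: /l/ → /x/, /p/ → /t/, /ŋ/ → /θ/, giving /ɔxtɔθbvemb/.
Under (C)V, the unsyllabifiable consonants are /x/, /θ/, /b/, /m/, /b/ (no codas are permitted; onsets are limited to one consonant).
Each unlicensed consonant becomes the onset of a new syllable: /x/ → /xɔ/, /θ/ → /θe/, /b/ → /be/, /m/ → /me/, /b/ → /be/.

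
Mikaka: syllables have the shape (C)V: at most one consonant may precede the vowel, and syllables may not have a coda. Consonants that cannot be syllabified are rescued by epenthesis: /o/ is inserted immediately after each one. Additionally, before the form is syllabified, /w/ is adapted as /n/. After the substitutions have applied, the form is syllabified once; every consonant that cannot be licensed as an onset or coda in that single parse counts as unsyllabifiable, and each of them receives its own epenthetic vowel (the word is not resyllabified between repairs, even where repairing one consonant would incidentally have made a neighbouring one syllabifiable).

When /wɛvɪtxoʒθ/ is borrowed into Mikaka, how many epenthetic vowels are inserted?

After substitution the input is /nɛvɪtxoʒθ/.
The unsyllabifiable consonants are /t/, /ʒ/, /θ/; each receives one epenthetic vowel.

3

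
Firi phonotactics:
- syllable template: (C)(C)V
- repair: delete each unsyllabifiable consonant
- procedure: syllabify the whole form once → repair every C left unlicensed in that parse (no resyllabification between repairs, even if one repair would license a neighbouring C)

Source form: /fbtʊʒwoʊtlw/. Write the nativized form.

btʊʒwoʊ

Syllabifying with onset maximization leaves /f/, /t/, /l/, /w/ stranded (no codas are permitted; onsets may contain at most 2 consonants).
Deletion applies to /f/, /t/, /l/, /w/.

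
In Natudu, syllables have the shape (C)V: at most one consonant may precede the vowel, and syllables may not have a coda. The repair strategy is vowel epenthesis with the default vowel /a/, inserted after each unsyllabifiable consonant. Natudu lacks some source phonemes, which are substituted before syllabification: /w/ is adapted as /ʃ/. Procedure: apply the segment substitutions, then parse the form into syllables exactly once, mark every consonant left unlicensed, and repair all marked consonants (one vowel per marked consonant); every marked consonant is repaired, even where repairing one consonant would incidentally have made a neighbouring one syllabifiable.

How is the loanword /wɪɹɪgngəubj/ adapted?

Substitution: /w/ → /ʃ/, giving /ʃɪɹɪgngəubj/.
The consonants /g/, /n/, /b/, /j/ cannot be parsed into a legal (C)V syllable (no codas are permitted; onsets are limited to one consonant).
Inserting the epenthetic vowel yields /g/ → /ga/, /n/ → /na/, /b/ → /ba/, /j/ → /ja/.

ʃɪɹɪganagəubaja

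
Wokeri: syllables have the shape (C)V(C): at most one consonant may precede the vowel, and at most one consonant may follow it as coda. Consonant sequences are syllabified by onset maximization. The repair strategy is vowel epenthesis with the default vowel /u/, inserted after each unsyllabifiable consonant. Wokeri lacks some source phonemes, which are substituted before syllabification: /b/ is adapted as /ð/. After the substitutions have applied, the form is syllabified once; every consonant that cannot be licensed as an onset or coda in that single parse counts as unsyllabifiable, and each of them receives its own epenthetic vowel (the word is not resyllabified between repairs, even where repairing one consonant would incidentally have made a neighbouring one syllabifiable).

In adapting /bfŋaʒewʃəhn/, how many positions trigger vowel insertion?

3

After substitution the input is /ðfŋaʒewʃəhn/.
The unsyllabifiable consonants are /ð/, /f/, /n/; each receives one epenthetic vowel.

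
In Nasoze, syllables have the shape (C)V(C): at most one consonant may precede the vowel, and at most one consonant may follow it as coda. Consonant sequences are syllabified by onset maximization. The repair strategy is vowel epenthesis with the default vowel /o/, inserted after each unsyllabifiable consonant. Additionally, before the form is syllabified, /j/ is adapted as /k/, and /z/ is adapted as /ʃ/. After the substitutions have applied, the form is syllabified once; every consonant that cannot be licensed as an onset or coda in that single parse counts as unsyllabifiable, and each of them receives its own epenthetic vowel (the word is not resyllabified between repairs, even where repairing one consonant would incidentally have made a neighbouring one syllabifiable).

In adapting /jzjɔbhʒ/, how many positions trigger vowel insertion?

4

After substitution the input is /kʃkɔbhʒ/.
The unsyllabifiable consonants are /k/, /ʃ/, /h/, /ʒ/; each receives one epenthetic vowel.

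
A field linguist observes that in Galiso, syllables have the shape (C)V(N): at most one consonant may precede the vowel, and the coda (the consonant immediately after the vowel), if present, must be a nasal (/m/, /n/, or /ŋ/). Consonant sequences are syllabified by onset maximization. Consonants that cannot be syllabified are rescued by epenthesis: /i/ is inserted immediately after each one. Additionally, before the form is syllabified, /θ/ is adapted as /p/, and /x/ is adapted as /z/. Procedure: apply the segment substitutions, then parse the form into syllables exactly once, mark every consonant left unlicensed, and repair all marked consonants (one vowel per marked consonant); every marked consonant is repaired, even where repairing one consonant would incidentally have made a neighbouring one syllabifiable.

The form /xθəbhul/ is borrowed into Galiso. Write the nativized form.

Substitution: /x/ → /z/, /θ/ → /p/, giving /zpəbhul/.
The consonants /z/, /b/, /l/ cannot be parsed into a legal (C)V(N) syllable (only a nasal (/m/, /n/, or /ŋ/) is licensed in coda position; onsets are limited to one consonant).
Epenthesis after each stranded consonant: /z/ → /zi/, /b/ → /bi/, /l/ → /li/.

zipəbihuli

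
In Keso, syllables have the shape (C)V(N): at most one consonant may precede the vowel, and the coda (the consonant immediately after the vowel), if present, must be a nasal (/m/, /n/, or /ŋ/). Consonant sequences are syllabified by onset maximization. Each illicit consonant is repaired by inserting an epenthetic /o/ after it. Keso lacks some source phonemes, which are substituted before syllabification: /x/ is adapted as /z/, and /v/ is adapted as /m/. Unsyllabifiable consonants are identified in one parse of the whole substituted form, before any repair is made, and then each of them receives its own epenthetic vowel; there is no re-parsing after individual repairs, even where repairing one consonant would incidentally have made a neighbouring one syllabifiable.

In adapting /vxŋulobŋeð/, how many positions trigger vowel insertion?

After substitution the input is /mzŋulobŋeð/.
The unsyllabifiable consonants are /m/, /z/, /b/, /ð/; each receives one epenthetic vowel.

4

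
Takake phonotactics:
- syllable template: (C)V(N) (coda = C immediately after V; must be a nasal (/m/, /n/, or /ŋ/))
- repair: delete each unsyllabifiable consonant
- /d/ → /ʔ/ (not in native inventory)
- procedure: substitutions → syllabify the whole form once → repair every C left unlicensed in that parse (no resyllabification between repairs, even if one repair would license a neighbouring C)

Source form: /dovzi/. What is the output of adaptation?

ʔozi

Substitution: /d/ → /ʔ/, giving /ʔovzi/.
The consonants /v/ cannot be parsed into a legal (C)V(N) syllable (only a nasal (/m/, /n/, or /ŋ/) is licensed in coda position; onsets are limited to one consonant).
Each unlicensed consonant is deleted: /v/.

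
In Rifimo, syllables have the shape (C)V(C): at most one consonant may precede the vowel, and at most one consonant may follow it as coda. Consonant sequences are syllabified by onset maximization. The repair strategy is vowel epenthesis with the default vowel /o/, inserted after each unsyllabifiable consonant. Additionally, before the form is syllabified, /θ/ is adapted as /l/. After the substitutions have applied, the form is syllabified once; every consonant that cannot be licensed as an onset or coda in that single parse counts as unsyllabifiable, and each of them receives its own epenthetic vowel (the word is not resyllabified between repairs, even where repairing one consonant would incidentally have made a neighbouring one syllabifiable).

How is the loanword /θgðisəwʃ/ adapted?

Substitution: /θ/ → /l/, giving /lgðisəwʃ/.
The consonants /l/, /g/, /ʃ/ cannot be parsed into a legal (C)V(C) syllable (at most one coda consonant is licensed; onsets are limited to one consonant).
Inserting the epenthetic vowel yields /l/ → /lo/, /g/ → /go/, /ʃ/ → /ʃo/.

logoðisəwʃo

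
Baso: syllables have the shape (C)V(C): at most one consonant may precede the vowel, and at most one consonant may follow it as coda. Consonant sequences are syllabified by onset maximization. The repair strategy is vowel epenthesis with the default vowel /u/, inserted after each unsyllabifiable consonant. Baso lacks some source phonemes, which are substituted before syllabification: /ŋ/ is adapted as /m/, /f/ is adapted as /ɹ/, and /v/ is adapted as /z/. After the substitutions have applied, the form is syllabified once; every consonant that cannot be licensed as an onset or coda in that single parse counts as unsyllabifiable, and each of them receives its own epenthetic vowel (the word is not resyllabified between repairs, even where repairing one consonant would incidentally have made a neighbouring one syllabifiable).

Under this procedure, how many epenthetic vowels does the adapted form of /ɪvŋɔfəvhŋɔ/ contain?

1

After substitution the input is /ɪzmɔɹəzhmɔ/.
The unsyllabifiable consonants are /h/; each receives one epenthetic vowel.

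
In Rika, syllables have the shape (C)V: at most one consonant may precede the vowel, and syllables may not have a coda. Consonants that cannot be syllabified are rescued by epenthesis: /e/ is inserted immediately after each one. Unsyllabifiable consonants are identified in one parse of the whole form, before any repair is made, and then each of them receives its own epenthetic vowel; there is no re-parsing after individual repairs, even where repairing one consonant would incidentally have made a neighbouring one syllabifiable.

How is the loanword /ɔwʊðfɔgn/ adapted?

The consonants /ð/, /g/, /n/ cannot be parsed into a legal (C)V syllable (no codas are permitted; onsets are limited to one consonant).
Epenthesis after each stranded consonant: /ð/ → /ðe/, /g/ → /ge/, /n/ → /ne/.

ɔwʊðefɔgene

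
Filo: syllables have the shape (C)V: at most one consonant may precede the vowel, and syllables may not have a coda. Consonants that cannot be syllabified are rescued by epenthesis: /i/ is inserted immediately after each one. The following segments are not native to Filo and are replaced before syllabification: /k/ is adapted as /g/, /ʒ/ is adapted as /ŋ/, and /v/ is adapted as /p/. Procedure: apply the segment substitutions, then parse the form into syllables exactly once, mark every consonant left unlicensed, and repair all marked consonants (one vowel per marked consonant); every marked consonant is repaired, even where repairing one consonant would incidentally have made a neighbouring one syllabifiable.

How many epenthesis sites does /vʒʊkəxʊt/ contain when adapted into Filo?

2

After substitution the input is /pŋʊgəxʊt/.
The unsyllabifiable consonants are /p/, /t/; each receives one epenthetic vowel.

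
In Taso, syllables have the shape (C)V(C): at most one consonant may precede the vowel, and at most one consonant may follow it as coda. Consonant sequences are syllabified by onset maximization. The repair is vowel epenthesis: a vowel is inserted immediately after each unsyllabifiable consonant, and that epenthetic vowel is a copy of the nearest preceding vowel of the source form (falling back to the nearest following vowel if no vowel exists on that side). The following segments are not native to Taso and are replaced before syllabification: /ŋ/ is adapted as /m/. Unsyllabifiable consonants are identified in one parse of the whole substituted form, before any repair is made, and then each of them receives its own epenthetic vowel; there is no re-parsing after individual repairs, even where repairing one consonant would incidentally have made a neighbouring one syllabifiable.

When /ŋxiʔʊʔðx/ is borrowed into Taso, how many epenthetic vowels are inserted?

After substitution the input is /mxiʔʊʔðx/.
The unsyllabifiable consonants are /m/, /ð/, /x/; each receives one epenthetic vowel.

3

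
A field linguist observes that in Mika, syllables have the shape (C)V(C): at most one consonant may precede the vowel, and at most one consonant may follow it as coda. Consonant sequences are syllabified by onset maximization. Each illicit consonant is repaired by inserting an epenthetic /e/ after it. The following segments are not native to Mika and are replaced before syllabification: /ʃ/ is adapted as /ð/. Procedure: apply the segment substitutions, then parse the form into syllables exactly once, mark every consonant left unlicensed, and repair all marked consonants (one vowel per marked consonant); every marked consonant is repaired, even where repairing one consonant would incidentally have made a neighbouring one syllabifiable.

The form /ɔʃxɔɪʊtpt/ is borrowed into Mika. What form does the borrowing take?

ɔðxɔɪʊtpete

Substitution: /ʃ/ → /ð/, giving /ɔðxɔɪʊtpt/.
The consonants /p/, /t/ cannot be parsed into a legal (C)V(C) syllable (at most one coda consonant is licensed; onsets are limited to one consonant).
Inserting the epenthetic vowel yields /p/ → /pe/, /t/ → /te/.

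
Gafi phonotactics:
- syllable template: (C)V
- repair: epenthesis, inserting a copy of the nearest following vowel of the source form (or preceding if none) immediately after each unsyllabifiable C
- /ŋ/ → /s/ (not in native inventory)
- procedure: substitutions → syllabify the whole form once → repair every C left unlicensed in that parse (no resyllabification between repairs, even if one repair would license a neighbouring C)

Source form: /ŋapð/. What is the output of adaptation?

sapaða

Substitution: /ŋ/ → /s/, giving /sapð/.
The consonants /p/, /ð/ cannot be parsed into a legal (C)V syllable (no codas are permitted; onsets are limited to one consonant).
Epenthesis after each stranded consonant: /p/ → /pa/, /ð/ → /ða/.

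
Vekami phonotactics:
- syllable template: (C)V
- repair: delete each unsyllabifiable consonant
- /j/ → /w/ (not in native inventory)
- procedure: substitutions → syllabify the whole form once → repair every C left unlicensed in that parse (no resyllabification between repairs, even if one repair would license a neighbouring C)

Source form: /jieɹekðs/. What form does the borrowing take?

wieɹe

Substitution: /j/ → /w/, giving /wieɹekðs/.
The consonants /k/, /ð/, /s/ cannot be parsed into a legal (C)V syllable (no codas are permitted; onsets are limited to one consonant).
Deleting the stranded consonants removes /k/, /ð/, /s/.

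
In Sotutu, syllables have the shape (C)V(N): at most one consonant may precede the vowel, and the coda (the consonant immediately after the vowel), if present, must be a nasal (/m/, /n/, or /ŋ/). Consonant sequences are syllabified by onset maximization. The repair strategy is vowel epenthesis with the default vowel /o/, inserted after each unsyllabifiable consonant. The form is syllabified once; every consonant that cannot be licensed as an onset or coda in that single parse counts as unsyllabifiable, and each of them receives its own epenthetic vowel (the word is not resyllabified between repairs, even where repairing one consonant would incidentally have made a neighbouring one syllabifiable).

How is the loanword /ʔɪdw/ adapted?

ʔɪdowo

The consonants /d/, /w/ cannot be parsed into a legal (C)V(N) syllable (only a nasal (/m/, /n/, or /ŋ/) is licensed in coda position; onsets are limited to one consonant).
Inserting the epenthetic vowel yields /d/ → /do/, /w/ → /wo/.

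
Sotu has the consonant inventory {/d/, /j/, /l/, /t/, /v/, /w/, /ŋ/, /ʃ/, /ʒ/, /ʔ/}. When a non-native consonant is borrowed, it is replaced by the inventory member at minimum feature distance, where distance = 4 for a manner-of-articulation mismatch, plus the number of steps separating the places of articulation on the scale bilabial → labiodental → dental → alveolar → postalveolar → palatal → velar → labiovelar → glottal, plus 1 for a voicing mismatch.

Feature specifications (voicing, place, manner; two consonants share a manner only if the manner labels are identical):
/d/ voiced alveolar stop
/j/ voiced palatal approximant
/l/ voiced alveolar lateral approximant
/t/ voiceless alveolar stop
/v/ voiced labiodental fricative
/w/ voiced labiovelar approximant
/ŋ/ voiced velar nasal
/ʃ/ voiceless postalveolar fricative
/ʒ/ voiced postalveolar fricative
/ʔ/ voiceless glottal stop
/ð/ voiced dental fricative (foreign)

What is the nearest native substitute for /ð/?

/v/ is closest: same manner (fricative), place distance 1 (dental→labiodental), same voicing; total 1. Next closest is /ʒ/ at distance 2.

v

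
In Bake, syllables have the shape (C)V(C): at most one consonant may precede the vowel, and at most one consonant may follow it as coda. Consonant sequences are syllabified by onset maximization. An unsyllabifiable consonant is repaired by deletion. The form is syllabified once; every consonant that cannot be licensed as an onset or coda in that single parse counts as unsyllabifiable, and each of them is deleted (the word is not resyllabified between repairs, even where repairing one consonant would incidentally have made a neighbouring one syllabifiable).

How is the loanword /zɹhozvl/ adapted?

Syllabifying with onset maximization leaves /z/, /ɹ/, /v/, /l/ stranded (at most one coda consonant is licensed; onsets are limited to one consonant).
Deleting the stranded consonants removes /z/, /ɹ/, /v/, /l/.

hoz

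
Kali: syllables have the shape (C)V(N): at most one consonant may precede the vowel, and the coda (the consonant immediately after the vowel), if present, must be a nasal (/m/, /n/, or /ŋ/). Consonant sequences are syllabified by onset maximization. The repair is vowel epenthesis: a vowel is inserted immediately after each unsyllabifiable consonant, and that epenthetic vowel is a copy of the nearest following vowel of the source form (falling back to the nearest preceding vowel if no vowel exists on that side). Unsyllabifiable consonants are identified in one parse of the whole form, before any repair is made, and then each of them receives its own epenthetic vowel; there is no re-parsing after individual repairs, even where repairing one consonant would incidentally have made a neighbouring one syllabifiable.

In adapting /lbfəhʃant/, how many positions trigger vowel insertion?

4

The unsyllabifiable consonants are /l/, /b/, /h/, /t/; each receives one epenthetic vowel.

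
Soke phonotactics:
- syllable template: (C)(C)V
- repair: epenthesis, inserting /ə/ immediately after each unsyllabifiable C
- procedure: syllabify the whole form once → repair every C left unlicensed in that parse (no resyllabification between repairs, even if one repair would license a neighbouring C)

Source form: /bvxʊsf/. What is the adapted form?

Under (C)(C)V, the unsyllabifiable consonants are /b/, /s/, /f/ (no codas are permitted; onsets may contain at most 2 consonants).
Inserting the epenthetic vowel yields /b/ → /bə/, /s/ → /sə/, /f/ → /fə/.

bəvxʊsəfə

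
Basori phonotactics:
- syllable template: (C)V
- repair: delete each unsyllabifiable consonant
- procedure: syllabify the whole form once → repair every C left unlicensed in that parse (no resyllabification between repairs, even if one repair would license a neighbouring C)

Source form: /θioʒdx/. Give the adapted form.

Under (C)V, the unsyllabifiable consonants are /ʒ/, /d/, /x/ (no codas are permitted; onsets are limited to one consonant).
Deletion applies to /ʒ/, /d/, /x/.

θio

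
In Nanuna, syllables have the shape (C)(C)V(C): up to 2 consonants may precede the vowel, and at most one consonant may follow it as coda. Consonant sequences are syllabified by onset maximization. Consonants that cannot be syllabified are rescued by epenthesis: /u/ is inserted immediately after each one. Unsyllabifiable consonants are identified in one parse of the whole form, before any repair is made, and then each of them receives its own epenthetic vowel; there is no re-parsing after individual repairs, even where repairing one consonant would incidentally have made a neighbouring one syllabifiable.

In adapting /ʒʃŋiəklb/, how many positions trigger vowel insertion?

3

The unsyllabifiable consonants are /ʒ/, /l/, /b/; each receives one epenthetic vowel.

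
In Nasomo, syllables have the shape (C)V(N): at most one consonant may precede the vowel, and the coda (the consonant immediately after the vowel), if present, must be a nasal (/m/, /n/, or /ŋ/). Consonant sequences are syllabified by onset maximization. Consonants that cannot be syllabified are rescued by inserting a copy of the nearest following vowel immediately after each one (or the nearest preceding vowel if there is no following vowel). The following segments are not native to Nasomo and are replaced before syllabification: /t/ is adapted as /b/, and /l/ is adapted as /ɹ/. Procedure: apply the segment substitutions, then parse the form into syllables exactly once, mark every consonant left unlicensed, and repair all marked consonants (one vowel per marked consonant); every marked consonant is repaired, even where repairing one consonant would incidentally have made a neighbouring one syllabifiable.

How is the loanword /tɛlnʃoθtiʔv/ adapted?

Substitution: /t/ → /b/, /l/ → /ɹ/, giving /bɛɹnʃoθbiʔv/.
Syllabifying with onset maximization leaves /ɹ/, /n/, /θ/, /ʔ/, /v/ stranded (only a nasal (/m/, /n/, or /ŋ/) is licensed in coda position; onsets are limited to one consonant).
Each unlicensed consonant becomes the onset of a new syllable: /ɹ/ → /ɹo/, /n/ → /no/, /θ/ → /θi/, /ʔ/ → /ʔi/, /v/ → /vi/.

bɛɹonoʃoθibiʔivi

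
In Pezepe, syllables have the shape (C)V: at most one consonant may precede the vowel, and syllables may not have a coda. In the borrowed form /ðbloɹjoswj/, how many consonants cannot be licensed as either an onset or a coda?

6

The consonants /ð/, /b/, /ɹ/, /s/, /w/, /j/ cannot be parsed into a legal (C)V syllable (no codas are permitted; onsets are limited to one consonant).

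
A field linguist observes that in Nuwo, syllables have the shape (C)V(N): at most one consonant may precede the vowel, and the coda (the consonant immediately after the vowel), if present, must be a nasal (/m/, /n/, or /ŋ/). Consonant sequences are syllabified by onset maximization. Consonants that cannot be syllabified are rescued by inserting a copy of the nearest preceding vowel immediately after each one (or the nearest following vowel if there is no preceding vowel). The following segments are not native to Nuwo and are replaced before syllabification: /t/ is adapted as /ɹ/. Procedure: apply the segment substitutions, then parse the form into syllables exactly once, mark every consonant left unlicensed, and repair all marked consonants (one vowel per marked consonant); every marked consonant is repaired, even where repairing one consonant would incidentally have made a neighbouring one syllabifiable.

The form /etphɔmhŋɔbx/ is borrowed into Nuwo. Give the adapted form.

Substitution: /t/ → /ɹ/, giving /eɹphɔmhŋɔbx/.
Syllabifying with onset maximization leaves /ɹ/, /p/, /h/, /b/, /x/ stranded (only a nasal (/m/, /n/, or /ŋ/) is licensed in coda position; onsets are limited to one consonant).
Each unlicensed consonant becomes the onset of a new syllable: /ɹ/ → /ɹe/, /p/ → /pe/, /h/ → /hɔ/, /b/ → /bɔ/, /x/ → /xɔ/.

eɹepehɔmhɔŋɔbɔxɔ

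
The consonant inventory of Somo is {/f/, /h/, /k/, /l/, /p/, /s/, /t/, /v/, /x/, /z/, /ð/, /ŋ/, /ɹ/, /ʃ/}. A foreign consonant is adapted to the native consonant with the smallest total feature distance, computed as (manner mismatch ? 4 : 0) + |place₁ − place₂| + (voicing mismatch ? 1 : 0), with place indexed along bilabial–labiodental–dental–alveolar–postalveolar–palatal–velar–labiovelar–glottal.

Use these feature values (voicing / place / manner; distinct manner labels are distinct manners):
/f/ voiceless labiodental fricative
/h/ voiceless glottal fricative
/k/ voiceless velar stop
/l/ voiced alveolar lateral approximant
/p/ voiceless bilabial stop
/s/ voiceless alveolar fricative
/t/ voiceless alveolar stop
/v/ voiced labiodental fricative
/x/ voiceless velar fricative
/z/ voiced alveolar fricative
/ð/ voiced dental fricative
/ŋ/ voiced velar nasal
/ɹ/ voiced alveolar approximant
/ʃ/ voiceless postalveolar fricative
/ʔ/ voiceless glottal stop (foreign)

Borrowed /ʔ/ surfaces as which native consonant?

k

/k/ is closest: same manner (stop), place distance 2 (glottal→velar), same voicing; total 2. Next closest is /h/ at distance 4.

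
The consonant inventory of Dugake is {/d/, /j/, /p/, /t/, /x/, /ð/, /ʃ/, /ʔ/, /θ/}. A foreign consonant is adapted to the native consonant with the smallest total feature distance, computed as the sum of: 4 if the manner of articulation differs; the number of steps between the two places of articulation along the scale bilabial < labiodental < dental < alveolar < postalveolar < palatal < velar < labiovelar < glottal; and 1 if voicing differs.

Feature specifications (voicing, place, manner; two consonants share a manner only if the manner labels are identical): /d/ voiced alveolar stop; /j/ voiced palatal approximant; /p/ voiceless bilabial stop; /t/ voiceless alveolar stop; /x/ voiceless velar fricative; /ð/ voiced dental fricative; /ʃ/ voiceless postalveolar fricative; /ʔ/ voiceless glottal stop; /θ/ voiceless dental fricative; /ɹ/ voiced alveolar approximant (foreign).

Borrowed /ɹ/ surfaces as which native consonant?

/j/ is closest: same manner (approximant), place distance 2 (alveolar→palatal), same voicing; total 2. Next closest is /d/ at distance 4.

j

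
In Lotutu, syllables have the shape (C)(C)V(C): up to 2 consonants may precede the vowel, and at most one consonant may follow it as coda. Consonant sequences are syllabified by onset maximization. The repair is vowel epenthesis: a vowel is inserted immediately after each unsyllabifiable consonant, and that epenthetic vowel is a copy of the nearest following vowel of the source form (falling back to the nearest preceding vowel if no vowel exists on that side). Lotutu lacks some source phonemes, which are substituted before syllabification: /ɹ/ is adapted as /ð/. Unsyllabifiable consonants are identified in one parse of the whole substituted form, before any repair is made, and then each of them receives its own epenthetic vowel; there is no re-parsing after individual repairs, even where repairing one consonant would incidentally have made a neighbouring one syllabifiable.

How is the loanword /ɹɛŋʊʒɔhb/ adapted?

Substitution: /ɹ/ → /ð/, giving /ðɛŋʊʒɔhb/.
The consonants /b/ cannot be parsed into a legal (C)(C)V(C) syllable (at most one coda consonant is licensed; onsets may contain at most 2 consonants).
Epenthesis after each stranded consonant: /b/ → /bɔ/.

ðɛŋʊʒɔhbɔ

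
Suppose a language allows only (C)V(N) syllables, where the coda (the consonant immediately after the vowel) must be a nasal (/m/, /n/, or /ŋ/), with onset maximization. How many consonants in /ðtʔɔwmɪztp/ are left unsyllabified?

Syllabifying with onset maximization leaves /ð/, /t/, /w/, /z/, /t/, /p/ stranded (only a nasal (/m/, /n/, or /ŋ/) is licensed in coda position; onsets are limited to one consonant).

6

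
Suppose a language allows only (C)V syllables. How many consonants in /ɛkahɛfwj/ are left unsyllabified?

Under (C)V, the unsyllabifiable consonants are /f/, /w/, /j/ (no codas are permitted; onsets are limited to one consonant).

3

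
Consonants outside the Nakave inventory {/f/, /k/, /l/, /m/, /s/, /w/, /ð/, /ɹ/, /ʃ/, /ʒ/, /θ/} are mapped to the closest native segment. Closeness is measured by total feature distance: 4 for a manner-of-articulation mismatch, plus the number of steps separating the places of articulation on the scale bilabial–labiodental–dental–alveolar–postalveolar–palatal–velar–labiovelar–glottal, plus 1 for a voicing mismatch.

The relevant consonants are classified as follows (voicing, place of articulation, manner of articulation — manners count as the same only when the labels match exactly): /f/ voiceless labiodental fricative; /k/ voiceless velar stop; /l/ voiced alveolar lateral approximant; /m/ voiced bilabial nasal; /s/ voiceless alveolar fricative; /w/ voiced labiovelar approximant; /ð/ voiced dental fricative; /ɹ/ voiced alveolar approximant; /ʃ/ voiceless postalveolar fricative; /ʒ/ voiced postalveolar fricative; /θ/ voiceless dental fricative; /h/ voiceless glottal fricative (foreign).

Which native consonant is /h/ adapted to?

ʃ

/ʃ/ is closest: same manner (fricative), place distance 4 (glottal→postalveolar), same voicing; total 4. Next closest is /s/ at distance 5.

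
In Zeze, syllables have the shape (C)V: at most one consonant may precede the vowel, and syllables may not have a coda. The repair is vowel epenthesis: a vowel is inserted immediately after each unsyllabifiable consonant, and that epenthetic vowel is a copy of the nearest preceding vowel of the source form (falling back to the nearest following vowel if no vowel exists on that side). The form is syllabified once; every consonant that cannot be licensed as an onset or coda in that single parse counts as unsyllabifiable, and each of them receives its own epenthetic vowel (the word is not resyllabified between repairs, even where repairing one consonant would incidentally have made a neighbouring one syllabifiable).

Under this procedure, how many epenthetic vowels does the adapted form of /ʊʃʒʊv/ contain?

2

The unsyllabifiable consonants are /ʃ/, /v/; each receives one epenthetic vowel.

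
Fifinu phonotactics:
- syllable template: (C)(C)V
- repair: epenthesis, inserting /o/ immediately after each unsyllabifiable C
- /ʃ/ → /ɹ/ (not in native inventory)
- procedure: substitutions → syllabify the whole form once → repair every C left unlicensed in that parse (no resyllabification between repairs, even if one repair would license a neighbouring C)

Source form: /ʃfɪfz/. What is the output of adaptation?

ɹfɪfozo

Substitution: /ʃ/ → /ɹ/, giving /ɹfɪfz/.
The consonants /f/, /z/ cannot be parsed into a legal (C)(C)V syllable (no codas are permitted; onsets may contain at most 2 consonants).
Inserting the epenthetic vowel yields /f/ → /fo/, /z/ → /zo/.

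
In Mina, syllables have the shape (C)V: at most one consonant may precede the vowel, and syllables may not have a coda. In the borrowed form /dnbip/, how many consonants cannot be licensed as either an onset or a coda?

Syllabifying with onset maximization leaves /d/, /n/, /p/ stranded (no codas are permitted; onsets are limited to one consonant).

3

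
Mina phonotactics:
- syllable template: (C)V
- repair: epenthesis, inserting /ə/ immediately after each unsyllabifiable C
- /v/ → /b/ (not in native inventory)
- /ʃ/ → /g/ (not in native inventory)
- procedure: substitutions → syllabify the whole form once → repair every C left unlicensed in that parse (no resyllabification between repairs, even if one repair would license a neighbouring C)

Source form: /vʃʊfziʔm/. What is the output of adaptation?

Substitution: /v/ → /b/, /ʃ/ → /g/, giving /bgʊfziʔm/.
The consonants /b/, /f/, /ʔ/, /m/ cannot be parsed into a legal (C)V syllable (no codas are permitted; onsets are limited to one consonant).
Epenthesis after each stranded consonant: /b/ → /bə/, /f/ → /fə/, /ʔ/ → /ʔə/, /m/ → /mə/.

bəgʊfəziʔəmə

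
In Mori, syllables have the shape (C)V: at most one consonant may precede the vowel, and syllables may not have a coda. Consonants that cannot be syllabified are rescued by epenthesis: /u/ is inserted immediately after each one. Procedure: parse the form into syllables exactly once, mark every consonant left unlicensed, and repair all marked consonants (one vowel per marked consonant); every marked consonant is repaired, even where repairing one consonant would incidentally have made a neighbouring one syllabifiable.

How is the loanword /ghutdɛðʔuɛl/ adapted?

The consonants /g/, /t/, /ð/, /l/ cannot be parsed into a legal (C)V syllable (no codas are permitted; onsets are limited to one consonant).
Each unlicensed consonant becomes the onset of a new syllable: /g/ → /gu/, /t/ → /tu/, /ð/ → /ðu/, /l/ → /lu/.

guhutudɛðuʔuɛlu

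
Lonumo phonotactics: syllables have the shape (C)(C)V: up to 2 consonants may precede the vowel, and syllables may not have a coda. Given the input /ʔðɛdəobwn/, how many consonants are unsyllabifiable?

Syllabifying with onset maximization leaves /b/, /w/, /n/ stranded (no codas are permitted; onsets may contain at most 2 consonants).

3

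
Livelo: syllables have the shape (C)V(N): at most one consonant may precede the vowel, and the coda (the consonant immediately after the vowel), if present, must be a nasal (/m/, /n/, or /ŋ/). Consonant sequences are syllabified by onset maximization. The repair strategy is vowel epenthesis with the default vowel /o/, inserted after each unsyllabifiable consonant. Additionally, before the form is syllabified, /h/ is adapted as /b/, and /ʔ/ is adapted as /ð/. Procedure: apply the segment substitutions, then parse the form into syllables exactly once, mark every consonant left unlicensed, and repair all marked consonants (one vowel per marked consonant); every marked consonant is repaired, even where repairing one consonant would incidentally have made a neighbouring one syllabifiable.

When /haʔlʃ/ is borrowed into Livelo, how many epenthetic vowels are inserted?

3

After substitution the input is /baðlʃ/.
The unsyllabifiable consonants are /ð/, /l/, /ʃ/; each receives one epenthetic vowel.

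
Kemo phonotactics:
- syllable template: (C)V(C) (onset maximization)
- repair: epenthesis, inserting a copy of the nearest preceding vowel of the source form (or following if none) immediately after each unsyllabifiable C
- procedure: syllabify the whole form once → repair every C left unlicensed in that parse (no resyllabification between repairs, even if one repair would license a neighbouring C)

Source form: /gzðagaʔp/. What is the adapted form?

gazaðagaʔpa

Syllabifying with onset maximization leaves /g/, /z/, /p/ stranded (at most one coda consonant is licensed; onsets are limited to one consonant).
Inserting the epenthetic vowel yields /g/ → /ga/, /z/ → /za/, /p/ → /pa/.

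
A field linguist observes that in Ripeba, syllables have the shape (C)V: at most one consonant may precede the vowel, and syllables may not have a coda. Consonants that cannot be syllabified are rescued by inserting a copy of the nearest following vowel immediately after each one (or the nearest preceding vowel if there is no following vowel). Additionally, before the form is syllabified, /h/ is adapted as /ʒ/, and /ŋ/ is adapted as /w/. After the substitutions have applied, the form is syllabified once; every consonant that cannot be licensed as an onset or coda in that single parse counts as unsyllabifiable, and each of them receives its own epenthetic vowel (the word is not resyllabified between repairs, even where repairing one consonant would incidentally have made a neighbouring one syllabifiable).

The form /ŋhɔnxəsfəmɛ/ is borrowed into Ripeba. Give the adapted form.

Substitution: /ŋ/ → /w/, /h/ → /ʒ/, giving /wʒɔnxəsfəmɛ/.
The consonants /w/, /n/, /s/ cannot be parsed into a legal (C)V syllable (no codas are permitted; onsets are limited to one consonant).
Each unlicensed consonant becomes the onset of a new syllable: /w/ → /wɔ/, /n/ → /nə/, /s/ → /sə/.

wɔʒɔnəxəsəfəmɛ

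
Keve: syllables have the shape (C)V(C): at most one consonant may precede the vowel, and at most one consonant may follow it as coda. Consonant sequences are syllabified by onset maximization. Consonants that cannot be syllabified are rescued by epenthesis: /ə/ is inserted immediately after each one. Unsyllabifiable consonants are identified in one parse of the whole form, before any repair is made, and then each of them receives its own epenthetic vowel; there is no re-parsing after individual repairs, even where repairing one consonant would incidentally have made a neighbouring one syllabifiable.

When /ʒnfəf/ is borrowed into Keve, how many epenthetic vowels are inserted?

The unsyllabifiable consonants are /ʒ/, /n/; each receives one epenthetic vowel.

2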